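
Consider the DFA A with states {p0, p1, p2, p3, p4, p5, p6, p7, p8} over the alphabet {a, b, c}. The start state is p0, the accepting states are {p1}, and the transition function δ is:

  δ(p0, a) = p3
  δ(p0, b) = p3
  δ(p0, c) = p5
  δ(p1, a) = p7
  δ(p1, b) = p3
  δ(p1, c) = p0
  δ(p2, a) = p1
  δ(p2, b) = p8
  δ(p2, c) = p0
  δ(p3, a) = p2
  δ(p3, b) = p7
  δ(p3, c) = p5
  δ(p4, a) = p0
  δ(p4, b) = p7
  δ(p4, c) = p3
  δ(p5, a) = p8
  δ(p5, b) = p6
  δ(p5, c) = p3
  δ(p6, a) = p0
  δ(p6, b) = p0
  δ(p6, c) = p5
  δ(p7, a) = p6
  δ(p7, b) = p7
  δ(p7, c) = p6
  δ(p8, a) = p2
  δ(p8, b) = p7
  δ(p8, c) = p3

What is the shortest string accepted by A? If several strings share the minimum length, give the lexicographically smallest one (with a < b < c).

A breadth-first search from p0 reaches an accepting state first via the path p0 → p3 → p2 → p1 on input aaa.
No string of length < 3 is accepted (BFS exhausts all shorter strings without reaching an accepting state), and aaa is the lexicographically least accepting string of length 3.

aaa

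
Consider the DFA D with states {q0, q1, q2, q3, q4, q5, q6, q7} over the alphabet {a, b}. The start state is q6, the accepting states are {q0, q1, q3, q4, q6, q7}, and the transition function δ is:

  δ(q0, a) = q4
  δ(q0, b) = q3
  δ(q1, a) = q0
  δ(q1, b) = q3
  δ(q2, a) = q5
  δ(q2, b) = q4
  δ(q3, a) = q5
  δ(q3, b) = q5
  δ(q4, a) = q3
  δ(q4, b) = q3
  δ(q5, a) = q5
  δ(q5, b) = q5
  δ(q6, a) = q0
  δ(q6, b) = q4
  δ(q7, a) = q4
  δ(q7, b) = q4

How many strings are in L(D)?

The useful subgraph on states {q0, q3, q4, q6} is acyclic, so L(D) is finite; the longest accepting path visits 4 useful states, giving maximum string length 3.
Counting accepting paths from q6 by length: 1 of length 0, 2 of length 1, 4 of length 2, 2 of length 3. Total 9.

9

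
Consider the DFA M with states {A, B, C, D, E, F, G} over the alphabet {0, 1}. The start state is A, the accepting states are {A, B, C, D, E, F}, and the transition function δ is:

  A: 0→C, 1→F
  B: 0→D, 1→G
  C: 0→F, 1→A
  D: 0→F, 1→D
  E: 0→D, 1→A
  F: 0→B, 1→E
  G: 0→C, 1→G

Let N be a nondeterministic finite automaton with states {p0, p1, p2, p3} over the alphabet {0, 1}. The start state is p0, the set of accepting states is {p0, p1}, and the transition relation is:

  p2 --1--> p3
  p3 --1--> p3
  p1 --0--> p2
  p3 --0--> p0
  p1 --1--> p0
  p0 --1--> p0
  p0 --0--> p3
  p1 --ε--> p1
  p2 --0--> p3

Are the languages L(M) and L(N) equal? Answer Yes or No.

The string 0 is accepted by M but rejected by N.
So L(M) ≠ L(N).

No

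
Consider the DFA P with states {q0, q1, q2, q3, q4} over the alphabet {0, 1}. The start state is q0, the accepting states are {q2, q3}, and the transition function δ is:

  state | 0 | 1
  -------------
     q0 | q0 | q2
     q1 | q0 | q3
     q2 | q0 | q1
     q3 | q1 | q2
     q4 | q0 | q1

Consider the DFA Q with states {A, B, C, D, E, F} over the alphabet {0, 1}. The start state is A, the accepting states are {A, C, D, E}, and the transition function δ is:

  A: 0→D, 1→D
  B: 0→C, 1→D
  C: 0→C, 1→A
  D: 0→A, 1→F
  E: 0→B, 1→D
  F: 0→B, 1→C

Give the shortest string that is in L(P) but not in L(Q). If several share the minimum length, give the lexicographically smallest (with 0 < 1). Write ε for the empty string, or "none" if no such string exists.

The string 01 is accepted by P but not by Q.
No shorter string lies in the difference, and 01 is the lexicographically first length-2 string in L(P) \ L(Q).

01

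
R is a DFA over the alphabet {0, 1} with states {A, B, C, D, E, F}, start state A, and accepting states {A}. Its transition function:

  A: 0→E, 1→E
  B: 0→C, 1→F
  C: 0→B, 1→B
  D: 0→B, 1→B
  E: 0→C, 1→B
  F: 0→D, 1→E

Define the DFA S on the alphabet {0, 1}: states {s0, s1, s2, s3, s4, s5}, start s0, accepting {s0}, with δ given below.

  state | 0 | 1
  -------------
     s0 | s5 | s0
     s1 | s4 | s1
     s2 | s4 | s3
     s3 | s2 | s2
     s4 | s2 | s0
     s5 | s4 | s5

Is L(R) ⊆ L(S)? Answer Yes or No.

Exploring the product automaton R × S from the start pair (A, s0), following both machines on each input symbol, reaches 20 state pairs: (A, s0), (E, s5), (E, s0), (C, s4), (B, s5), (C, s5), (B, s0), (B, s2), (F, s5), (B, s4), (F, s0), (F, s3), (D, s4), (C, s2), (D, s5), (D, s2), (E, s2), (B, s3), (F, s2), (E, s3).
R accepts in {A} and S accepts in {s0}. The reachable pairs whose R-component is accepting are (A, s0); in each of them the S-component is accepting too, so the product for L(R) \ L(S) (R-component accepting, S-component rejecting) has no reachable accepting pair and the difference is empty.
Hence every string in L(R) is also in L(S).

Yes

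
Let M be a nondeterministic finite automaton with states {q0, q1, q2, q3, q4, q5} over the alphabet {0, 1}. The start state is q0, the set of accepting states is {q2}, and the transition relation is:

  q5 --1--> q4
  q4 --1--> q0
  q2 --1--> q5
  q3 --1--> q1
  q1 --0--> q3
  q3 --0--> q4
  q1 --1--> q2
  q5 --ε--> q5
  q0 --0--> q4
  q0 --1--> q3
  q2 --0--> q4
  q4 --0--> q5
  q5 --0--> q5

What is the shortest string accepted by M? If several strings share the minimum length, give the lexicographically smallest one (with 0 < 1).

111

A breadth-first search from q0 reaches an accepting state first via the path q0 → q3 → q1 → q2 on input 111.
No string of length < 3 is accepted (BFS exhausts all shorter strings without reaching an accepting state), and 111 is the lexicographically least accepting string of length 3.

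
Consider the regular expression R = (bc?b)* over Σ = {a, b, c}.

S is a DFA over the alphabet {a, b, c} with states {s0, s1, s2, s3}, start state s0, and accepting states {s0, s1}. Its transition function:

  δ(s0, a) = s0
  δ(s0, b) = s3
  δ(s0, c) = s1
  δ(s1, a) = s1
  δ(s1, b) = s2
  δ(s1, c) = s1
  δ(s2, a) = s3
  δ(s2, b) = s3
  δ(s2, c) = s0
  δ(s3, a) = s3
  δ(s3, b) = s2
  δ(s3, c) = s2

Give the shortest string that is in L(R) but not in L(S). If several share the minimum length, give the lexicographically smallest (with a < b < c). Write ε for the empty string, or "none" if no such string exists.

The string bb is accepted by R but not by S.
No shorter string lies in the difference, and bb is the lexicographically first length-2 string in L(R) \ L(S).

bb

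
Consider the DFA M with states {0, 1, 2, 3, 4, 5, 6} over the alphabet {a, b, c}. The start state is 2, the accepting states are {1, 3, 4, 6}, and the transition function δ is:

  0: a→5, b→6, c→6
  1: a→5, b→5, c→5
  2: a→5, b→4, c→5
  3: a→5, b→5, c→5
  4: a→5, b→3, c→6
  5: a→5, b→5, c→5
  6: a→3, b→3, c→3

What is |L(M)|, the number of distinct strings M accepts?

The useful subgraph on states {2, 3, 4, 6} is acyclic, so L(M) is finite; the longest accepting path visits 4 useful states, giving maximum string length 3.
Counting accepting paths from 2 by length: 1 of length 1, 2 of length 2, 3 of length 3. Total 6.

6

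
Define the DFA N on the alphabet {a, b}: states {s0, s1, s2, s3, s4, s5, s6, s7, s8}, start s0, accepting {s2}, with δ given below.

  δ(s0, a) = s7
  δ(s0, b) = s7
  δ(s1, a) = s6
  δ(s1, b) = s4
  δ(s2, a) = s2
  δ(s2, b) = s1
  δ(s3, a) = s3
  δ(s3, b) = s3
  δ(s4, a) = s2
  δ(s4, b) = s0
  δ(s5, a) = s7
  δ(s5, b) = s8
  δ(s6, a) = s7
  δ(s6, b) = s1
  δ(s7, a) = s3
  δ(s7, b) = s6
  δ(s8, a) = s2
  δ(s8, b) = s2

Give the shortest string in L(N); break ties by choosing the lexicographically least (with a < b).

abbba

A breadth-first search from s0 reaches an accepting state first via the path s0 → s7 → s6 → s1 → s4 → s2 on input abbba.
No string of length < 5 is accepted (BFS exhausts all shorter strings without reaching an accepting state), and abbba is the lexicographically least accepting string of length 5.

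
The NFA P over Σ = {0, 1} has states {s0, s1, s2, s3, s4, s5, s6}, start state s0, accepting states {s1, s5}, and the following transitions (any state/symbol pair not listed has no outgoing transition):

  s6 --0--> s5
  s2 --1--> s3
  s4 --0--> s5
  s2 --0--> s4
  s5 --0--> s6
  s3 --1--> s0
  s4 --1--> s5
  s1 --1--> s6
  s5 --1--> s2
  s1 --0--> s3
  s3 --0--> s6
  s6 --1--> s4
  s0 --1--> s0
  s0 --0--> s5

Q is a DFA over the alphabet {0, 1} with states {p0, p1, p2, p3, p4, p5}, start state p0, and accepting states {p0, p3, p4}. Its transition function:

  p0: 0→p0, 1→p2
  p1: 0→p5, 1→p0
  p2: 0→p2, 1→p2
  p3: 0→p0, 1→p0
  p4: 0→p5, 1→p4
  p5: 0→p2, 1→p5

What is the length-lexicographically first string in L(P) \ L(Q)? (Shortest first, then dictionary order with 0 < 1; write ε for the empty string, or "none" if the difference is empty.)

10

The string 10 is accepted by P but not by Q.
No shorter string lies in the difference, and 10 is the lexicographically first length-2 string in L(P) \ L(Q).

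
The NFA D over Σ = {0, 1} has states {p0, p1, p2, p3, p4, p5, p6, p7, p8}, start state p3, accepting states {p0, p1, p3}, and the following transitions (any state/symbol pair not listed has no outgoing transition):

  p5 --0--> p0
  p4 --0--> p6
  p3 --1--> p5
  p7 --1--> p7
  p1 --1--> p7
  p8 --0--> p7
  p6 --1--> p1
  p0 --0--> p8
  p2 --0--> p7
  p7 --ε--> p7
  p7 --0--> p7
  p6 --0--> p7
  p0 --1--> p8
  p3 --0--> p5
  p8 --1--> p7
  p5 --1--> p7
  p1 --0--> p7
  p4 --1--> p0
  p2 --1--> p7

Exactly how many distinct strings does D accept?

3

The useful subgraph on states {p0, p3, p5} is acyclic, so L(D) is finite; the longest accepting path visits 3 useful states, giving maximum string length 2.
Counting accepting paths from p3 by length: 1 of length 0, 2 of length 2. Total 3.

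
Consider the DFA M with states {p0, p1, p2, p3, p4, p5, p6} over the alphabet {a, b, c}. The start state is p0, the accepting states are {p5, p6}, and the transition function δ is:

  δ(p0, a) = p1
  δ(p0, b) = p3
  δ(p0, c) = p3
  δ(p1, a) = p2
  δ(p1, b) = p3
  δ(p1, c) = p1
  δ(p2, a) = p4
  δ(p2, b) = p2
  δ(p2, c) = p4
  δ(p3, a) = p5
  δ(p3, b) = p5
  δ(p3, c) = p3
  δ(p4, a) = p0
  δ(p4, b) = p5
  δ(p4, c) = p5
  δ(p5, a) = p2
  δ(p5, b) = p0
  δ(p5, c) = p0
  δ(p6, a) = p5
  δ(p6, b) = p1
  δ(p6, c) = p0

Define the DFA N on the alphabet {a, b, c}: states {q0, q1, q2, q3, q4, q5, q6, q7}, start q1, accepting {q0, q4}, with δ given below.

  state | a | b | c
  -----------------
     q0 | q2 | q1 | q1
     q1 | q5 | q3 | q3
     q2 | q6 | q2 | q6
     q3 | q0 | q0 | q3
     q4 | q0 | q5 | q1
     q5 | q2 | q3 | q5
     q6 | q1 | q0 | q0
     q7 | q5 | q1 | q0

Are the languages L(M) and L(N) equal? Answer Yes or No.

Yes

Exploring the product automaton M × N from the start pair (p0, q1), following both machines on each input symbol, reaches 6 state pairs: (p0, q1), (p1, q5), (p3, q3), (p2, q2), (p5, q0), (p4, q6).
M accepts in {p5, p6} and N accepts in {q0, q4}. In every reachable pair the two components are either both accepting — (p5, q0) — or both non-accepting, so no string is accepted by exactly one of the machines: L(M) \ L(N) and L(N) \ L(M) are both empty.
Hence every string is accepted by M iff it is accepted by N, and the two languages coincide.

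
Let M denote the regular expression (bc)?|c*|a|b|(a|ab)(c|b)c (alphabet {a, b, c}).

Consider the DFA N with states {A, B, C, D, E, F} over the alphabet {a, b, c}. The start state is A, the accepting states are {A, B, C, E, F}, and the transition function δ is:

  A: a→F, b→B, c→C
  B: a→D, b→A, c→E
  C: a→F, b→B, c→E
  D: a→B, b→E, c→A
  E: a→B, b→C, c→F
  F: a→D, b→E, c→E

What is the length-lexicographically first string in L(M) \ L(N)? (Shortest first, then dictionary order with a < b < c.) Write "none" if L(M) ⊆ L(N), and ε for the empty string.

Converting the expression M to a DFA (subset construction, then merging equivalent states) gives the minimal DFA with states {m0, m1, m2, m3, m4, m5, m6, m7}, start state m0, accepting states {m0, m1, m2, m3, m7} and transitions m0: a→m1, b→m2, c→m3; m1: a→m4, b→m5, c→m6; m2: a→m4, b→m4, c→m7; m3: a→m4, b→m4, c→m3; m4: a→m4, b→m4, c→m4; m5: a→m4, b→m6, c→m2; m6: a→m4, b→m4, c→m7; m7: a→m4, b→m4, c→m4.
Exploring the product automaton M × N from the start pair (m0, A), following both machines on each input symbol, reaches 18 state pairs: (m0, A), (m1, F), (m2, B), (m3, C), (m4, D), (m5, E), (m6, E), (m4, A), (m7, E), (m4, F), (m4, B), (m3, E), (m4, E), (m6, C), (m2, F), (m4, C), (m7, F), (m3, F).
M accepts in {m0, m1, m2, m3, m7} and N accepts in {A, B, C, E, F}. The reachable pairs whose M-component is accepting are (m0, A), (m1, F), (m2, B), (m3, C), (m7, E), (m3, E), (m2, F), (m7, F), (m3, F); in each of them the N-component is accepting too, so the product for L(M) \ L(N) (M-component accepting, N-component rejecting) has no reachable accepting pair and the difference is empty.
So every string accepted by M is also accepted by N: L(M) \ L(N) = ∅ and there is no such string.

none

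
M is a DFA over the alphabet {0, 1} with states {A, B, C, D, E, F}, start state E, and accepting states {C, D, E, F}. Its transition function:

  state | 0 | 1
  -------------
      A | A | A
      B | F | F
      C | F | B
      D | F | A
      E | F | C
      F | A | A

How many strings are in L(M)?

The useful subgraph on states {B, C, E, F} is acyclic, so L(M) is finite; the longest accepting path visits 4 useful states, giving maximum string length 3.
Counting accepting paths from E by length: 1 of length 0, 2 of length 1, 1 of length 2, 2 of length 3. Total 6.

6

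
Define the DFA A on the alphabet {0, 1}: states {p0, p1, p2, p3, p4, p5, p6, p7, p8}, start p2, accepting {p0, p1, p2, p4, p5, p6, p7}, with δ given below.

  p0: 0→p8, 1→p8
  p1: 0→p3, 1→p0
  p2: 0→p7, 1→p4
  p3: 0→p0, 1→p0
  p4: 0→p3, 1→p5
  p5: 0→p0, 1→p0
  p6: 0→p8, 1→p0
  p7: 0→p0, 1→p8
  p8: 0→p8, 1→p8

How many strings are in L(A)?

The useful subgraph on states {p0, p2, p3, p4, p5, p7} is acyclic, so L(A) is finite; the longest accepting path visits 4 useful states, giving maximum string length 3.
Counting accepting paths from p2 by length: 1 of length 0, 2 of length 1, 2 of length 2, 4 of length 3. Total 9.

9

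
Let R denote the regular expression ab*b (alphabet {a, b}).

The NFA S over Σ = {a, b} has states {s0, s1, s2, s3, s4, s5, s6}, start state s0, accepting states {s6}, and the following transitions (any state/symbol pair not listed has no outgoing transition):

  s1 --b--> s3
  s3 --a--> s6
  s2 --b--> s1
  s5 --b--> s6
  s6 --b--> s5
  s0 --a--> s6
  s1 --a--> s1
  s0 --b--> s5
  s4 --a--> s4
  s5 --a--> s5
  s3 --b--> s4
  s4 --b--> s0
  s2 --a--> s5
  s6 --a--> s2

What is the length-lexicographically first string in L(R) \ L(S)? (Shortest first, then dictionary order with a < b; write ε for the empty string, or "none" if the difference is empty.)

The string ab is accepted by R but not by S.
No shorter string lies in the difference, and ab is the lexicographically first length-2 string in L(R) \ L(S).

ab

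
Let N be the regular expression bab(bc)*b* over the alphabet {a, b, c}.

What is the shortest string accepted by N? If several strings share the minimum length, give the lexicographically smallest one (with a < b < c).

By inspection of the expression, no string of length less than 3 matches, and bab is the lexicographically first match of length 3.

bab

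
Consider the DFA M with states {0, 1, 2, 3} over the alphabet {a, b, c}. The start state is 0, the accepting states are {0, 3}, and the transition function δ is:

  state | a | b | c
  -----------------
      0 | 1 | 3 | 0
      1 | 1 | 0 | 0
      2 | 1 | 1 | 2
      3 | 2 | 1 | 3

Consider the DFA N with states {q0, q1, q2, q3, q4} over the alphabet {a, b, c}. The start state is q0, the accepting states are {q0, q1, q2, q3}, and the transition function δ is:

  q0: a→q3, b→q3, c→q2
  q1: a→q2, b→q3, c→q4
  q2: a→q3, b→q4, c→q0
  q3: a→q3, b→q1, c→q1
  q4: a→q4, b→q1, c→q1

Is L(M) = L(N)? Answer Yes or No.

The string cb is accepted by M but rejected by N.
So L(M) ≠ L(N).

No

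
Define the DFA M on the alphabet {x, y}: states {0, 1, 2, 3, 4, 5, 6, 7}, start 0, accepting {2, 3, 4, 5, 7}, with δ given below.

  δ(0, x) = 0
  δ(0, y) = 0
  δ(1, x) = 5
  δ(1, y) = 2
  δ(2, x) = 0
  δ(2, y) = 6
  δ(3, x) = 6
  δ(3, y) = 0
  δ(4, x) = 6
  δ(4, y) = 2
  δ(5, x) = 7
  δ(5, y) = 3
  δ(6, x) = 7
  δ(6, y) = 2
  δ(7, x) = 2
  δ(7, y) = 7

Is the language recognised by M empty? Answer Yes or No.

The states reachable from the start state are {0}.
None of the accepting states {2, 3, 4, 5, 7} is reachable, so no string is accepted and L(M) = ∅.

Yes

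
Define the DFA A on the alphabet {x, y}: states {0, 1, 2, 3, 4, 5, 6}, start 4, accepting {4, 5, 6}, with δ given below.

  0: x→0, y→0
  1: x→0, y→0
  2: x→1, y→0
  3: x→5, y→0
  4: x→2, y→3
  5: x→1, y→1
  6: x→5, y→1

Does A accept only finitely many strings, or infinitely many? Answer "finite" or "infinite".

The useful states (reachable from 4 and able to reach an accepting state) are {3, 4, 5}.
Restricted to these states the transition graph has no cycle, so every accepting path has bounded length and L is finite.

finite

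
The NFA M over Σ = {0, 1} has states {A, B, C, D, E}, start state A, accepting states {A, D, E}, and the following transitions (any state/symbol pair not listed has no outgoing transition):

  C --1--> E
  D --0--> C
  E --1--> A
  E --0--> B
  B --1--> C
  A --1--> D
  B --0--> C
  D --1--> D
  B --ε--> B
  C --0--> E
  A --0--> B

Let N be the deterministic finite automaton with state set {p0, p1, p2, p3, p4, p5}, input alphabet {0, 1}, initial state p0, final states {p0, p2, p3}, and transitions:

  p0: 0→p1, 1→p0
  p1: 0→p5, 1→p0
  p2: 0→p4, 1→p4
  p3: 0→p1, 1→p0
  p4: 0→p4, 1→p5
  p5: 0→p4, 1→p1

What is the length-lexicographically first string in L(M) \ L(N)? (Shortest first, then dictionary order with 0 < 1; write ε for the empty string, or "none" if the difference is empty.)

The string 000 is accepted by M but not by N.
No shorter string lies in the difference, and 000 is the lexicographically first length-3 string in L(M) \ L(N).

000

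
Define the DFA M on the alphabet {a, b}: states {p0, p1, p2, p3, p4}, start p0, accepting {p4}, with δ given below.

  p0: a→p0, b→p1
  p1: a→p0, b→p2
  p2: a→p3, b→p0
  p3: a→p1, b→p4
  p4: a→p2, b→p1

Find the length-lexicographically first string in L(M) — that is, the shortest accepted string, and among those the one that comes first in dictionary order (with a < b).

bbab

A breadth-first search from p0 reaches an accepting state first via the path p0 → p1 → p2 → p3 → p4 on input bbab.
No string of length < 4 is accepted (BFS exhausts all shorter strings without reaching an accepting state), and bbab is the lexicographically least accepting string of length 4.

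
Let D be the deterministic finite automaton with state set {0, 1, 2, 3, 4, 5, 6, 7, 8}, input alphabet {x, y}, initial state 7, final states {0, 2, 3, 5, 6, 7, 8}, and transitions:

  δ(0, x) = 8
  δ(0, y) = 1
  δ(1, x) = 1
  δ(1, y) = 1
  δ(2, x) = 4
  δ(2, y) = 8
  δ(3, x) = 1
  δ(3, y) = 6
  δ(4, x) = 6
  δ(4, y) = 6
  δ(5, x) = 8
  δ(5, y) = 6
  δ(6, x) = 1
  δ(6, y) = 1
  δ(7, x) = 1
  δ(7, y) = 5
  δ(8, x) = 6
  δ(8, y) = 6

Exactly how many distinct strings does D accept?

The useful subgraph on states {5, 6, 7, 8} is acyclic, so L(D) is finite; the longest accepting path visits 4 useful states, giving maximum string length 3.
Counting accepting paths from 7 by length: 1 of length 0, 1 of length 1, 2 of length 2, 2 of length 3. Total 6.

6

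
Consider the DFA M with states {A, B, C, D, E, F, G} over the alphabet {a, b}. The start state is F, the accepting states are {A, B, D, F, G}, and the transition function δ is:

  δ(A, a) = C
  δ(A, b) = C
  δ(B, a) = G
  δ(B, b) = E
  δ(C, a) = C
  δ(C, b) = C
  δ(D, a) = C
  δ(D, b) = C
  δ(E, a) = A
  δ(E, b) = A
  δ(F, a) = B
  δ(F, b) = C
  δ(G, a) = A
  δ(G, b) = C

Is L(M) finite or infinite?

The useful states (reachable from F and able to reach an accepting state) are {A, B, E, F, G}.
Restricted to these states the transition graph has no cycle, so every accepting path has bounded length and L is finite.

finite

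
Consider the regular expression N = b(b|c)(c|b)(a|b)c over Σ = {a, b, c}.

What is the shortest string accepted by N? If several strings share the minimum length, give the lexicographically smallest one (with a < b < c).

By inspection of the expression, no string of length less than 5 matches, and bbbac is the lexicographically first match of length 5.

bbbac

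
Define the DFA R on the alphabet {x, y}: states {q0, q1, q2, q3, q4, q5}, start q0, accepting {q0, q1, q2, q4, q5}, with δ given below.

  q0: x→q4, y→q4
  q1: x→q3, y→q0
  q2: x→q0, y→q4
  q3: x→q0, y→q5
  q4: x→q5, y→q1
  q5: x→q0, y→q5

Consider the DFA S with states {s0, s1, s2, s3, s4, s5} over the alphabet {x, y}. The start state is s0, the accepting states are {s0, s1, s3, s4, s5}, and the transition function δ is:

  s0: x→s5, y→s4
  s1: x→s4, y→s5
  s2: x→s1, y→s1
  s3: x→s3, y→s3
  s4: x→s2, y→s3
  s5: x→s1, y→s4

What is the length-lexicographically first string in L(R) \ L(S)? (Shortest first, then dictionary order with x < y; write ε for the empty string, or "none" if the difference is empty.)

yx

The string yx is accepted by R but not by S.
No shorter string lies in the difference, and yx is the lexicographically first length-2 string in L(R) \ L(S).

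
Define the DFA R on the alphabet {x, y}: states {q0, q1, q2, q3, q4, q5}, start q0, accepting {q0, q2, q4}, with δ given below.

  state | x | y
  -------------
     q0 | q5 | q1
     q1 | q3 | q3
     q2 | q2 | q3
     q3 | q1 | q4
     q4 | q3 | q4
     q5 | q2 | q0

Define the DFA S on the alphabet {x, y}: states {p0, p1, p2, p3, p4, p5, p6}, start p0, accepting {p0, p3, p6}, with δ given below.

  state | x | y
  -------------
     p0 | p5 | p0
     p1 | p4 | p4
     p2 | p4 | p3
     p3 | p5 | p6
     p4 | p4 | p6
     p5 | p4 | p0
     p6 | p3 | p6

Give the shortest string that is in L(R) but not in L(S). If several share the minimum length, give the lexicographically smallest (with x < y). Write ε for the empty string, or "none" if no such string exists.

xx

The string xx is accepted by R but not by S.
No shorter string lies in the difference, and xx is the lexicographically first length-2 string in L(R) \ L(S).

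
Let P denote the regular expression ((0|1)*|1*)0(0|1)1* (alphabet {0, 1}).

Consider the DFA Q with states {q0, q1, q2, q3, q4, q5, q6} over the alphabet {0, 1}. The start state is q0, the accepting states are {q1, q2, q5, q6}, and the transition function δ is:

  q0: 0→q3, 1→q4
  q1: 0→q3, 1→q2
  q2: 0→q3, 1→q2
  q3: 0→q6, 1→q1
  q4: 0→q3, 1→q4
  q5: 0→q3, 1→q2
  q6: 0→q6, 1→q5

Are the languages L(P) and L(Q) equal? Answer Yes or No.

Converting the expression P to a DFA (subset construction, then merging equivalent states) gives the minimal DFA with states {p0, p1, p2, p3}, start state p0, accepting states {p2, p3} and transitions p0: 0→p1, 1→p0; p1: 0→p2, 1→p3; p2: 0→p2, 1→p3; p3: 0→p1, 1→p3.
Exploring the product automaton P × Q from the start pair (p0, q0), following both machines on each input symbol, reaches 7 state pairs: (p0, q0), (p1, q3), (p0, q4), (p2, q6), (p3, q1), (p3, q5), (p3, q2).
P accepts in {p2, p3} and Q accepts in {q1, q2, q5, q6}. In every reachable pair the two components are either both accepting — (p2, q6), (p3, q1), (p3, q5), (p3, q2) — or both non-accepting, so no string is accepted by exactly one of the machines: L(P) \ L(Q) and L(Q) \ L(P) are both empty.
Hence every string is accepted by P iff it is accepted by Q, and the two languages coincide.

Yes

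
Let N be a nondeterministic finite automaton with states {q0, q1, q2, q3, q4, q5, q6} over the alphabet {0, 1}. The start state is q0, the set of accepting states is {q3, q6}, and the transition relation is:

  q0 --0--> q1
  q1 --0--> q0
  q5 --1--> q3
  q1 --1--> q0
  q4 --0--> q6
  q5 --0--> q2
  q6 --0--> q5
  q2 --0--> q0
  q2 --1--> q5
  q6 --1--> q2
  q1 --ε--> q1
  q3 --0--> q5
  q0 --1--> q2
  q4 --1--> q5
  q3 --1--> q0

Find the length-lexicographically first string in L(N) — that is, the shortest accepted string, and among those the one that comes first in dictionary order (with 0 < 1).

111

A breadth-first search from q0 reaches an accepting state first via the path q0 → q2 → q5 → q3 on input 111.
No string of length < 3 is accepted (BFS exhausts all shorter strings without reaching an accepting state), and 111 is the lexicographically least accepting string of length 3.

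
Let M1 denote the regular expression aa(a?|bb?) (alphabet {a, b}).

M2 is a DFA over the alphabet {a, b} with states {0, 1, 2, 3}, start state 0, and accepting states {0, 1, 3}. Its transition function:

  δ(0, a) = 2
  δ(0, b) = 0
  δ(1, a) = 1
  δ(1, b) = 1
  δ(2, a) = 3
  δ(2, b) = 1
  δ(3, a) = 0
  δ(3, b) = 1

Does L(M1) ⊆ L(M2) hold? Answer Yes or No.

Converting the expression M1 to a DFA (subset construction, then merging equivalent states) gives the minimal DFA with states {r0, r1, r2, r3, r4, r5}, start state r0, accepting states {r3, r4, r5} and transitions r0: a→r1, b→r2; r1: a→r3, b→r2; r2: a→r2, b→r2; r3: a→r4, b→r5; r4: a→r2, b→r2; r5: a→r2, b→r4.
Exploring the product automaton M1 × M2 from the start pair (r0, 0), following both machines on each input symbol, reaches 10 state pairs: (r0, 0), (r1, 2), (r2, 0), (r3, 3), (r2, 1), (r2, 2), (r4, 0), (r5, 1), (r2, 3), (r4, 1).
M1 accepts in {r3, r4, r5} and M2 accepts in {0, 1, 3}. The reachable pairs whose M1-component is accepting are (r3, 3), (r4, 0), (r5, 1), (r4, 1); in each of them the M2-component is accepting too, so the product for L(M1) \ L(M2) (M1-component accepting, M2-component rejecting) has no reachable accepting pair and the difference is empty.
Hence every string in L(M1) is also in L(M2).

Yes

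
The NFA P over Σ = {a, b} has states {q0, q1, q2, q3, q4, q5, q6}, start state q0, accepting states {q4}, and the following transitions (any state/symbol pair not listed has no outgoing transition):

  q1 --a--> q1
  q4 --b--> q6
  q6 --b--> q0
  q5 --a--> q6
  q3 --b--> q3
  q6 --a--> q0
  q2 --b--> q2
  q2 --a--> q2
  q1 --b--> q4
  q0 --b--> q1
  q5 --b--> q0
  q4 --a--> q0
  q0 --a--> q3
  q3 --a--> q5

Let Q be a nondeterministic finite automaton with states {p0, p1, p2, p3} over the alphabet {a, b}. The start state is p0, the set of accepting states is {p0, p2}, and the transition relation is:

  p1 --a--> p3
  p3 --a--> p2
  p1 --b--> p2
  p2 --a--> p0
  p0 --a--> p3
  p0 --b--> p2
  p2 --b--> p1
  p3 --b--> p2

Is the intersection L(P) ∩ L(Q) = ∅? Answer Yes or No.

The string bab is accepted by both P and Q.
Hence L(P) ∩ L(Q) ≠ ∅.

No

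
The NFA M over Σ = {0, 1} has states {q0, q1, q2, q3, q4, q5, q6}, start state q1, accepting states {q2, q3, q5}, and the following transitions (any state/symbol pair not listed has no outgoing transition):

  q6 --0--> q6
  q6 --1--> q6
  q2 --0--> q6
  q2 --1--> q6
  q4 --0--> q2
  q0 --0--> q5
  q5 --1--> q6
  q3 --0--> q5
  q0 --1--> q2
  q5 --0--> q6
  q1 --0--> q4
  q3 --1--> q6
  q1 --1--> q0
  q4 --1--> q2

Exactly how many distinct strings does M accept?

4

The useful subgraph on states {q0, q1, q2, q4, q5} is acyclic, so L(M) is finite; the longest accepting path visits 3 useful states, giving maximum string length 2.
Counting accepting paths from q1 by length: 4 of length 2. Total 4.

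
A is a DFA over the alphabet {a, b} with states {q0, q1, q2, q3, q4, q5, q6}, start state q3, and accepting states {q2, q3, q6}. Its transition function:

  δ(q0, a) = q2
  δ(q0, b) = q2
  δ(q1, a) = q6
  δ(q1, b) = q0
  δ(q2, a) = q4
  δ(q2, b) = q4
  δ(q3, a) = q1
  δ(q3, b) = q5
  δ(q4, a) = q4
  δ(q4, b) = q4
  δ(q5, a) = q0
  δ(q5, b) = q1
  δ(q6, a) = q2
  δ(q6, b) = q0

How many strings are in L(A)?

15

The useful subgraph on states {q0, q1, q2, q3, q5, q6} is acyclic, so L(A) is finite; the longest accepting path visits 6 useful states, giving maximum string length 5.
Counting accepting paths from q3 by length: 1 of length 0, 1 of length 2, 6 of length 3, 5 of length 4, 2 of length 5. Total 15.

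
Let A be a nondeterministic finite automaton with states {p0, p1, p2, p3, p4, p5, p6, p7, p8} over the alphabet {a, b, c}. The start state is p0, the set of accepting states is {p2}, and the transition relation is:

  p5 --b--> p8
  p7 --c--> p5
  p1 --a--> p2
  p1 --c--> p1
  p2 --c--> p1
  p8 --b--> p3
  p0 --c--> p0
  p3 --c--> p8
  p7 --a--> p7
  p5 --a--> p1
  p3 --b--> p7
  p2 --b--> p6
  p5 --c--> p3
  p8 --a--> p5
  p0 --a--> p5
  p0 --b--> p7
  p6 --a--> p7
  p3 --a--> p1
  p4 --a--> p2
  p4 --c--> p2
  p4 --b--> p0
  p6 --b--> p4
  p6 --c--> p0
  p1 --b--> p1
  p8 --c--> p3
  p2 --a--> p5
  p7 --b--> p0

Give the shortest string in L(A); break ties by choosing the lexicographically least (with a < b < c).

A breadth-first search from p0 reaches an accepting state first via the path p0 → p5 → p1 → p2 on input aaa.
No string of length < 3 is accepted (BFS exhausts all shorter strings without reaching an accepting state), and aaa is the lexicographically least accepting string of length 3.

aaa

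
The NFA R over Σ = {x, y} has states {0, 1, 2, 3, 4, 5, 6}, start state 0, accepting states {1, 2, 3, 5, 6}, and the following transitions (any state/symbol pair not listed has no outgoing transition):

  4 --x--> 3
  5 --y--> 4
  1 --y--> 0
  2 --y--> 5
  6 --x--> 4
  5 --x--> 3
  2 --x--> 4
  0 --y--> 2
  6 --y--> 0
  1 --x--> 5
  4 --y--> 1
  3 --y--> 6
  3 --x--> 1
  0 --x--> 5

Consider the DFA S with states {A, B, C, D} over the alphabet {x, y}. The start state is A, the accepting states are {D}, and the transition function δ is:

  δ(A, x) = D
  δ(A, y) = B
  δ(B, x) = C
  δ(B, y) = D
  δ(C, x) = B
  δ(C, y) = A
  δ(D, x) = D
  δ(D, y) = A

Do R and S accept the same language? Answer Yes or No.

The string y is accepted by R but rejected by S.
So L(R) ≠ L(S).

No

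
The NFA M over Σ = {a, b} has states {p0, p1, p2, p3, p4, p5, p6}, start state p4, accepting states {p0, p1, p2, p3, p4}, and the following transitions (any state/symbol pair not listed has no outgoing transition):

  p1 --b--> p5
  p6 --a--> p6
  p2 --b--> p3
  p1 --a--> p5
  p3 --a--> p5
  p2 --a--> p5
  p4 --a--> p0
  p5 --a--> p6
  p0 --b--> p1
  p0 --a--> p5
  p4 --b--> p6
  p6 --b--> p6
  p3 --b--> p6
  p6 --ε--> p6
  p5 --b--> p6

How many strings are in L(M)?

The useful subgraph on states {p0, p1, p4} is acyclic, so L(M) is finite; the longest accepting path visits 3 useful states, giving maximum string length 2.
Counting accepting paths from p4 by length: 1 of length 0, 1 of length 1, 1 of length 2. Total 3.

3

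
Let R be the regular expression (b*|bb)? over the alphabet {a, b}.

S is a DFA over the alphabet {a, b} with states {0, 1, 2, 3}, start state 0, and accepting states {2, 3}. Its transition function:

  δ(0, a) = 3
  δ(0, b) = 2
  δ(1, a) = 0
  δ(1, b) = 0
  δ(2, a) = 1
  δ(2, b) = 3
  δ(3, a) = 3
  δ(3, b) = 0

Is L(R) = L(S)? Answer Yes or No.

The empty string ε is accepted by R but rejected by S.
So L(R) ≠ L(S).

No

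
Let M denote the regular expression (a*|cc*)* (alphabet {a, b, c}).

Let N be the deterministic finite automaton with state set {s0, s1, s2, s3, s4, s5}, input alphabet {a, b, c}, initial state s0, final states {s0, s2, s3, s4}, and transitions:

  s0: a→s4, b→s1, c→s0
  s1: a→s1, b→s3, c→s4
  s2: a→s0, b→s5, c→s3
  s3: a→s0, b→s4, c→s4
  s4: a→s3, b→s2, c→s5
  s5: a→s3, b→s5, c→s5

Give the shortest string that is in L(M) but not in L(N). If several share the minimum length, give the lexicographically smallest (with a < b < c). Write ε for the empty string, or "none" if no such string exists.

The string ac is accepted by M but not by N.
No shorter string lies in the difference, and ac is the lexicographically first length-2 string in L(M) \ L(N).

ac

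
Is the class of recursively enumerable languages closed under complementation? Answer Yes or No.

If both L and its complement were r.e., running the two recognisers in parallel would decide L, so L would be recursive; but there are r.e. languages that are not recursive (e.g. the halting problem), and their complements are therefore not r.e.

No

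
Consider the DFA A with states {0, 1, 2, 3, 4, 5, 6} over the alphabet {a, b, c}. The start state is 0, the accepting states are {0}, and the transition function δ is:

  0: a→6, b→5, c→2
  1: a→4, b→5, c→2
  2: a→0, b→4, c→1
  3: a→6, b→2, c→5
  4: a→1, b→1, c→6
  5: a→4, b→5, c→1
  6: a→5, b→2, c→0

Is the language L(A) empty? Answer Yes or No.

The empty string ε is accepted: the run 0 ends in the accepting state 0.
Since at least one string is accepted, L(A) is not empty.

No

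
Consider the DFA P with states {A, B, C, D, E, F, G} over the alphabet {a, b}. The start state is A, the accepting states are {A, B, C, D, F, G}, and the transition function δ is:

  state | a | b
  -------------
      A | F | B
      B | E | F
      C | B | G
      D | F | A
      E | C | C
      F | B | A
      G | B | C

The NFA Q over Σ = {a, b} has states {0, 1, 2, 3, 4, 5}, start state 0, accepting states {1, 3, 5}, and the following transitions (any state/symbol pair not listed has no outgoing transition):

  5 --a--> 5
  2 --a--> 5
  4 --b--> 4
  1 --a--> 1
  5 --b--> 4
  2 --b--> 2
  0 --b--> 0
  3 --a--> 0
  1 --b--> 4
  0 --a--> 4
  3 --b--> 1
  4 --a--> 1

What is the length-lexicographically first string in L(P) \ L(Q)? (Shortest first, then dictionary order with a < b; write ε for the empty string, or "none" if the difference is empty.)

The empty string ε is accepted by P but not by Q.
Since ε is the unique shortest string, it is the required witness.

ε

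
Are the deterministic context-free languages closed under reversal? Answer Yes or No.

No

L = {c bⁿaⁿ : n≥0} ∪ {d b²ⁿaⁿ : n≥0} is a DCFL: the first symbol tells a deterministic PDA whether to pop one or two b's per a. Its reversal Lᴿ = {aⁿbⁿ c : n≥0} ∪ {aⁿb²ⁿ d : n≥0} is not. DCFLs are closed under right quotient by regular languages, and Lᴿ/{c, d} = {aⁿbⁿ : n≥0} ∪ {aⁿb²ⁿ : n≥0} — the standard context-free language accepted by no deterministic PDA (intuitively the machine would have to commit to a b-to-a ratio before the distinguishing marker arrives; formally, a DPDA for it would have a single run on aⁿb²ⁿ, accepting after the prefix aⁿbⁿ and accepting again after n more b's; an ordinary PDA that simulates it on a's and b's and, at any moment when it is accepting, may switch to reading only a fresh letter e while feeding each e to the simulation as a b, would accept aⁱbʲeᵏ (k≥1) exactly when both aⁱbʲ and aⁱbʲ⁺ᵏ are in the language, i.e. its language intersected with the regular set a*b*e⁺ would be exactly {aⁿbⁿeⁿ : n≥1} — impossible, since context-free languages are closed under intersection with regular sets and {aⁿbⁿeⁿ} is not context-free). So Lᴿ cannot be a DCFL.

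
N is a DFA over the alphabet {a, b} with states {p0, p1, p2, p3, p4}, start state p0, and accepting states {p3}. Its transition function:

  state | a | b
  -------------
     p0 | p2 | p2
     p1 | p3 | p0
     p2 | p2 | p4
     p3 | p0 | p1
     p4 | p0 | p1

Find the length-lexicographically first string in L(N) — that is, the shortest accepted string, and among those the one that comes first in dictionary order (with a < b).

abba

A breadth-first search from p0 reaches an accepting state first via the path p0 → p2 → p4 → p1 → p3 on input abba.
No string of length < 4 is accepted (BFS exhausts all shorter strings without reaching an accepting state), and abba is the lexicographically least accepting string of length 4.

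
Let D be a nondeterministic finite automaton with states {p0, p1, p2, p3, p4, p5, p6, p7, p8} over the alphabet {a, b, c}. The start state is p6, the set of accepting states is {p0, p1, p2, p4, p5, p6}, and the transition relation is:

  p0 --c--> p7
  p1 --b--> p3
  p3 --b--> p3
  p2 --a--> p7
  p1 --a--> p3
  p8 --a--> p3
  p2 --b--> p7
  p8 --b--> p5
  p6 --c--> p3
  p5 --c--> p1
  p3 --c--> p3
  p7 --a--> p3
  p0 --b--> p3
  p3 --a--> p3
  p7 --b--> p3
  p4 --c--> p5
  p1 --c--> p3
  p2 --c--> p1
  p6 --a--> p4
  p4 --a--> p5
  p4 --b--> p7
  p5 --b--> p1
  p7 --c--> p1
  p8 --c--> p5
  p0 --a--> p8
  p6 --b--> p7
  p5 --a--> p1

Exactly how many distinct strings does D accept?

The useful subgraph on states {p1, p4, p5, p6, p7} is acyclic, so L(D) is finite; the longest accepting path visits 4 useful states, giving maximum string length 3.
Counting accepting paths from p6 by length: 1 of length 0, 1 of length 1, 3 of length 2, 7 of length 3. Total 12.

12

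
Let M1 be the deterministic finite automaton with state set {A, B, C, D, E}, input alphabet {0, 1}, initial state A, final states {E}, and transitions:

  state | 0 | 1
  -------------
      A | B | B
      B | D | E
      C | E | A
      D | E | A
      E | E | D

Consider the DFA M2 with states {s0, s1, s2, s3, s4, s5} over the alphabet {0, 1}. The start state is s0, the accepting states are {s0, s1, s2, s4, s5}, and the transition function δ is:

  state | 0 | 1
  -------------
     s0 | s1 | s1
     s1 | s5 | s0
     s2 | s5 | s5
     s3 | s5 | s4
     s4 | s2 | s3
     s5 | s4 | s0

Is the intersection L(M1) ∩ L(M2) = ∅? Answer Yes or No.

No

The string 01 is accepted by both M1 and M2.
Hence L(M1) ∩ L(M2) ≠ ∅.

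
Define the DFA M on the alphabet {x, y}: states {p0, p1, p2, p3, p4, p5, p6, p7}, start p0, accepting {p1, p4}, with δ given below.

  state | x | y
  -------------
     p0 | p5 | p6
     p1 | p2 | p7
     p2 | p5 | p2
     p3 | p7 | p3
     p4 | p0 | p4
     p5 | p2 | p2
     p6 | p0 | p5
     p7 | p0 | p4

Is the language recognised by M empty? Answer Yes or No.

Yes

The states reachable from the start state are {p0, p2, p5, p6}.
None of the accepting states {p1, p4} is reachable, so no string is accepted and L(M) = ∅.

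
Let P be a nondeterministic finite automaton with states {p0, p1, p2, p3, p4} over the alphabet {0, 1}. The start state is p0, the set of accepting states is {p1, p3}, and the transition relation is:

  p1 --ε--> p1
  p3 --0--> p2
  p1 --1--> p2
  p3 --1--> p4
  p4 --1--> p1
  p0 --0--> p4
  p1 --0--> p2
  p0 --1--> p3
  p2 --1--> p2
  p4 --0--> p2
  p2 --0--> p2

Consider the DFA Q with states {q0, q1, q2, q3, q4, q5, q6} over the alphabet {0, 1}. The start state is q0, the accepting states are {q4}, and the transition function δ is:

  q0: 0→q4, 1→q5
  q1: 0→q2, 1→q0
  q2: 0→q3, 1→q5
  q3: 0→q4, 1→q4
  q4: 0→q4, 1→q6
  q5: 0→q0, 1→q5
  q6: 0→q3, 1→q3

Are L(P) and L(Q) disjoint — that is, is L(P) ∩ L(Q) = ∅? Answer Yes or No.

Exploring the product automaton P × Q from the start pair (p0, q0), following both machines on each input symbol, reaches 11 state pairs: (p0, q0), (p4, q4), (p3, q5), (p2, q4), (p1, q6), (p2, q0), (p4, q5), (p2, q6), (p2, q3), (p2, q5), (p1, q5).
P accepts in {p1, p3} and Q accepts in {q4}; no reachable pair has both components accepting, so no string drives both machines to acceptance simultaneously and L(P) ∩ L(Q) = ∅.
So no string is accepted by both, and the intersection is empty.

Yes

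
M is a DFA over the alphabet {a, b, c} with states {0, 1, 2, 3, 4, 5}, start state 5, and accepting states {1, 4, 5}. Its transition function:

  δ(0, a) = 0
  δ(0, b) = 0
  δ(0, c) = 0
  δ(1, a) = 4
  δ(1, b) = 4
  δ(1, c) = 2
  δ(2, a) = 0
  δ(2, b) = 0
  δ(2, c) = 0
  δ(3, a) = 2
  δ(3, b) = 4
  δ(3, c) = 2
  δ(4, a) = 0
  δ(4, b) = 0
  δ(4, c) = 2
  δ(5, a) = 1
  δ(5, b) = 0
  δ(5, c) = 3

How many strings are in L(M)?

The useful subgraph on states {1, 3, 4, 5} is acyclic, so L(M) is finite; the longest accepting path visits 3 useful states, giving maximum string length 2.
Counting accepting paths from 5 by length: 1 of length 0, 1 of length 1, 3 of length 2. Total 5.

5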